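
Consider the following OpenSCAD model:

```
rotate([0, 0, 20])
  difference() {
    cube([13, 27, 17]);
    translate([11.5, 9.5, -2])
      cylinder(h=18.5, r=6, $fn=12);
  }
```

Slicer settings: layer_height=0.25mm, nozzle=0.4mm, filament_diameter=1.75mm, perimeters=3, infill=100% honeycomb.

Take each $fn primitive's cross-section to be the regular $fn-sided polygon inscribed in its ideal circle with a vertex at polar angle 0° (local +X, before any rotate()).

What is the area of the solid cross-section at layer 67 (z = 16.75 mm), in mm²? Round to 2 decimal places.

351.00 mm²

At z = 16.75 mm: the cube is present — its section is the full 13×27 rectangle (area 351.00 mm²); the cylinder at (11.5, 9.5) is absent (z outside [-2, 16.5]); Subtracting the remaining from the first: none of the subtracted shapes is present at this height, so the 13×27 cube is unchanged — area = 351.00 mm²; (rotated 20° about Z; rotation is an isometry so areas/perimeters/island counts are preserved). Overall, the cross-section is a single solid region. Net area = 351.00 mm².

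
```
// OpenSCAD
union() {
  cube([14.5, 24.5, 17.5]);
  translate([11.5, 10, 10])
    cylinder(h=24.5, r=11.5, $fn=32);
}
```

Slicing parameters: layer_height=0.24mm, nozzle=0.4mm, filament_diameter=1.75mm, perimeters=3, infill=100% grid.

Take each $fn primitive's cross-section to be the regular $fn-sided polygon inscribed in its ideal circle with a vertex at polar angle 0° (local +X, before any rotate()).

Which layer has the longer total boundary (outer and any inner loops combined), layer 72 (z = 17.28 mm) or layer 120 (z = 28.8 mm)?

Layer 72 (z = 17.28): the cube is present — its section is the full 14.5×24.5 rectangle (perimeter 78.00 mm); the cylinder at (11.5, 10): section is a regular 32-gon, circumradius r=11.5 (perimeter = 2·32·11.500·sin(180°/32) = 72.14 mm); Merging all regions: the regions partially overlap (shared area 264.87 mm²), so the edge portions inside another operand are dropped and the merged outline is re-measured after clipping — boundary = 87.24 mm. So its perimeter = 87.24 mm. Layer 120 (z = 28.8): the cube is absent (z outside [0, 17.5]); the r=11.5 cylinder at (11.5, 10) gives a regular 32-gon of circumradius 11.5 (constant along its height) (perimeter = 2·32·11.500·sin(180°/32) = 72.14 mm); Taking the union: only the r=11.5 cylinder at (11.5, 10) is present, so the union is just that shape — boundary = 72.14 mm. So its perimeter = 72.14 mm. Layer 72 is larger (87.24 vs 72.14 mm).

layer 72 (z = 17.28 mm)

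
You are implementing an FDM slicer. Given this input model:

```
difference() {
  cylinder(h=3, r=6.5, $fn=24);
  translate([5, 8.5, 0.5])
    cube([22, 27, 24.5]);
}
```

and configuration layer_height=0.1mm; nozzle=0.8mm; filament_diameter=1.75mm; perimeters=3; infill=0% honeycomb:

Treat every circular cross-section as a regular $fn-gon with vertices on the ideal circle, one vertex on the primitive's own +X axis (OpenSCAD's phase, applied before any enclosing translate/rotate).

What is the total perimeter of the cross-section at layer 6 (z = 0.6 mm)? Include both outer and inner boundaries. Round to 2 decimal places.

At z = 0.6 mm: the cylinder: section is a regular 24-gon, circumradius r=6.5 (perimeter = 2·24·6.500·sin(180°/24) = 40.72 mm); the cube at (5, 8.5) is present — its section is the full 22×27 rectangle (perimeter 98.00 mm); Subtracting the remaining from the first: starting from the r=6.5 cylinder, the 22×27 cube at (5, 8.5) misses the remaining region (no effect) — boundary = 40.72 mm. Overall, the cross-section is a single solid region. Total boundary length (outer) = 40.72 mm.

40.72 mm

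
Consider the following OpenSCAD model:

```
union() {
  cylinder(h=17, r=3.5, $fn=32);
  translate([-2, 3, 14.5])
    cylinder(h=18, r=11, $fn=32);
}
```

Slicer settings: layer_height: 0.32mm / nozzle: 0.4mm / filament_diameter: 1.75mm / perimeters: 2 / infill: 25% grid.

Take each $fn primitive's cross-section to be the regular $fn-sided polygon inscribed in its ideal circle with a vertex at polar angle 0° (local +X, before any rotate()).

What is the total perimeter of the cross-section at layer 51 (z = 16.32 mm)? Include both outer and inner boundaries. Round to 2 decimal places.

69.00 mm

At z = 16.32 mm: the r=3.5 cylinder contributes a regular 32-gon of circumradius 3.5 (perimeter = 2·32·3.500·sin(180°/32) = 21.96 mm); the r=11 cylinder at (-2, 3) gives a regular 32-gon of circumradius 11 (constant along its height) (perimeter = 2·32·11.000·sin(180°/32) = 69.00 mm); Taking the union: the r=3.5 cylinder lies entirely inside the r=11 cylinder at (-2, 3), so the union is just the r=11 cylinder at (-2, 3) — boundary = 69.00 mm. Overall, the cross-section is a single solid region. Total boundary length (outer) = 69.00 mm.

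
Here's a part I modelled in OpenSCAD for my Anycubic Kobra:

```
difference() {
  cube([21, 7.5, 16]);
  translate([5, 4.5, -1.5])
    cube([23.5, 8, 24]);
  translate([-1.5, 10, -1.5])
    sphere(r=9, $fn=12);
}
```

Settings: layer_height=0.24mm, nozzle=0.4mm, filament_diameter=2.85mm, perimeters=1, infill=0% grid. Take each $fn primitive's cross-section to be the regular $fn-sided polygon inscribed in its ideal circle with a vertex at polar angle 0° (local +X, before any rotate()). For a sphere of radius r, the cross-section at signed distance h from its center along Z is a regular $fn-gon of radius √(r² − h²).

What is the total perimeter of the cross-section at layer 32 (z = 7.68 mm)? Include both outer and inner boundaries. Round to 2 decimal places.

At z = 7.68 mm: the 21×7.5 cube contributes its full rectangle (perimeter 57.00 mm); the 23.5×8 cube at (5, 4.5) contributes its full rectangle (perimeter 63.00 mm); the sphere at (-1.5, 10) does not reach this height (|z−center|=9.180 > r=9); Subtracting the remaining from the first: starting from the 21×7.5 cube, the 23.5×8 cube at (5, 4.5) partially overlaps it — only the 48.00 mm² overlap (of its 188.00 mm²) is removed, clipping the outline — boundary = 57.00 mm. Overall, the cross-section is a single solid region. Total boundary length (outer) = 57.00 mm.

57.00 mm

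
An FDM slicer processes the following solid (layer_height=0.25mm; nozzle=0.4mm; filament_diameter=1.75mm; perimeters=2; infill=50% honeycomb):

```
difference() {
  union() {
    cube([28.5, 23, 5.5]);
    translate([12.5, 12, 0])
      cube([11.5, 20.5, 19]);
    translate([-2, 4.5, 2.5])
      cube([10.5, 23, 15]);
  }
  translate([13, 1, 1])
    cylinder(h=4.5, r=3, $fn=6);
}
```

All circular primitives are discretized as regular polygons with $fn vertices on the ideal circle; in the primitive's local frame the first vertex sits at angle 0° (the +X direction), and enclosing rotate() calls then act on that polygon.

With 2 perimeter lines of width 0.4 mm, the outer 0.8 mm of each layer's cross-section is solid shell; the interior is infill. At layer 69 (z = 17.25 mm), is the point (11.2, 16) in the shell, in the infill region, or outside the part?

outside

At z = 17.25 mm: the cube does not reach this height (z outside [0, 5.5]); the 11.5×20.5 cube at (12.5, 12) contributes its full rectangle; the cube at (-2, 4.5) (footprint 10.5×23) is included at this height; Merging all regions: the 2 present regions are separate (no shared area or edge), so areas and boundary lengths simply add and each stays a separate island — 2 connected regions; the cylinder at (13, 1) does not reach this height (z outside [1, 5.5]); After the difference (first − rest): none of the subtracted shapes is present at this height, so that combined region is unchanged — 2 connected regions. Overall, the cross-section has 2 separate islands. The nearest boundary edge runs (12.50, 12.00)→(12.50, 32.50); distance from the point to it = 1.30 mm. The point is not inside any of the regions above, so it lies outside the cross-section (1.30 mm from the nearest boundary).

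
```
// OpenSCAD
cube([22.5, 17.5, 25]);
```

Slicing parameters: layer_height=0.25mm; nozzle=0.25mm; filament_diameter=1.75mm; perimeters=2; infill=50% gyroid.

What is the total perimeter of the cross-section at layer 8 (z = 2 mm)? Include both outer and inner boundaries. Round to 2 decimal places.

At z = 2 mm: the cube (footprint 22.5×17.5) is included at this height (perimeter 80.00 mm). Overall, the cross-section is a single solid region. Total boundary length (outer) = 80.00 mm.

80.00 mm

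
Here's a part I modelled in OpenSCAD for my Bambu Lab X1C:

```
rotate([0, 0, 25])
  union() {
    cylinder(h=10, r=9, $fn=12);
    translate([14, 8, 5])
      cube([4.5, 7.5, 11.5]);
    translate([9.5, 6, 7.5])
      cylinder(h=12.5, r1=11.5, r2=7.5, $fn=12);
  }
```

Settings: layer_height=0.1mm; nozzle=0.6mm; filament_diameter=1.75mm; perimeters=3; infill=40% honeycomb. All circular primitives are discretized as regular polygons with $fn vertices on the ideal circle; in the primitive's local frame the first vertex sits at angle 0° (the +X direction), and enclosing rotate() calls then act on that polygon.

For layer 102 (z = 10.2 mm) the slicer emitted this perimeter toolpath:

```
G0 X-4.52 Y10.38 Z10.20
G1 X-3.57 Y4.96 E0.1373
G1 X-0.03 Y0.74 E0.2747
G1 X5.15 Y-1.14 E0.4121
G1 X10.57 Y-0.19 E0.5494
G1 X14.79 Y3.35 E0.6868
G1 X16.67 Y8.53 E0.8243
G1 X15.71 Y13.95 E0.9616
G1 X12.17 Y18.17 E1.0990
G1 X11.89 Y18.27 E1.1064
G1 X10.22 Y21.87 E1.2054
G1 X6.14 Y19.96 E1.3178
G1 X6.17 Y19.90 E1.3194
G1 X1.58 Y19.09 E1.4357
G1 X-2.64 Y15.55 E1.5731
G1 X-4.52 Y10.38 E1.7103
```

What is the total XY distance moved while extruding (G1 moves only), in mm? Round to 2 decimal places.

Sum the Euclidean lengths of each G1 segment: total = 68.56 mm.

68.56 mm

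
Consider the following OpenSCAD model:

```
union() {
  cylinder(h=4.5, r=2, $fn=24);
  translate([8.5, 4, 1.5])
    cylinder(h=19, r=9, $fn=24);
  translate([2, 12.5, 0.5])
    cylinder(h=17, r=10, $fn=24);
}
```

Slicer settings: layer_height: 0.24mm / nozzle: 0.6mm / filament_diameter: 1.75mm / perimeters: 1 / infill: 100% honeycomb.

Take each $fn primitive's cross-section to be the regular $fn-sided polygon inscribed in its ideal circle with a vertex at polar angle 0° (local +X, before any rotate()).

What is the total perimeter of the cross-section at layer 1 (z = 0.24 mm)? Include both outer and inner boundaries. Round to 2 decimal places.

12.53 mm

At z = 0.24 mm: the cylinder: section is a regular 24-gon, circumradius r=2 (perimeter = 2·24·2.000·sin(180°/24) = 12.53 mm); the cylinder at (8.5, 4) is absent (z outside [1.5, 20.5]); the cylinder at (2, 12.5) does not reach this height (z outside [0.5, 17.5]); Combining (union): only the r=2 cylinder is present, so the union is just that shape — boundary = 12.53 mm. Overall, the cross-section is a single solid region. Total boundary length (outer) = 12.53 mm.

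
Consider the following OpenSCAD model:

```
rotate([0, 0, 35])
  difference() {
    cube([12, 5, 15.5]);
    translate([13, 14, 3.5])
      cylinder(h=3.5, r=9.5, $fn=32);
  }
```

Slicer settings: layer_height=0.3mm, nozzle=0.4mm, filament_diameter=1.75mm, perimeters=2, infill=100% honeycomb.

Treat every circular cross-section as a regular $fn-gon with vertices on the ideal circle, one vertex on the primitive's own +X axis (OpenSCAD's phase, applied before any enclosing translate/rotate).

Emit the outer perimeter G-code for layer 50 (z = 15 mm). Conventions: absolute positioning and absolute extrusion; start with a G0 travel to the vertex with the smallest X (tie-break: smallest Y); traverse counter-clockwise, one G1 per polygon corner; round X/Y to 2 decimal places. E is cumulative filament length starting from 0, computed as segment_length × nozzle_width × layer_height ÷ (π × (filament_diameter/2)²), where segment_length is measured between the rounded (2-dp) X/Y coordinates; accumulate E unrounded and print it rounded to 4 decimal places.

At z = 15 mm: the cube (footprint 12×5) is included at this height; the cylinder at (13, 14) is absent (z outside [3.5, 7]); Taking the first minus the rest: none of the subtracted shapes is present at this height, so the 12×5 cube is unchanged — 1 connected region; (whole slice rotated 35° about Z — lengths, areas and connectivity unchanged). The outline is a single polygon with 4 vertices. Extrusion per mm of travel: 0.4 × 0.3 / (π × 0.875²) = 0.049890. Accumulating E over each segment gives final E = 1.6966.

G0 X-2.87 Y4.10 Z15.00
G1 X0.00 Y0.00 E0.2497
G1 X9.83 Y6.88 E0.8483
G1 X6.96 Y10.98 E1.0980
G1 X-2.87 Y4.10 E1.6966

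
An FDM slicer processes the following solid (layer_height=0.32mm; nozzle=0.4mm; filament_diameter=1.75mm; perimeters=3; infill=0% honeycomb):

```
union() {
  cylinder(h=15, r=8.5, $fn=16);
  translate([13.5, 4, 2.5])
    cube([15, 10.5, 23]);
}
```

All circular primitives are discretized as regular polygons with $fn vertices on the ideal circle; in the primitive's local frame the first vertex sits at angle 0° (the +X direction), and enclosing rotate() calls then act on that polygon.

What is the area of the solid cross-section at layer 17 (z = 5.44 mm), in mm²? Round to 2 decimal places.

At z = 5.44 mm: the r=8.5 cylinder contributes a regular 16-gon of circumradius 8.5 (area = (16/2)·8.500²·sin(360°/16) = 221.19 mm²); the cube at (13.5, 4) (footprint 15×10.5) is included at this height (area 157.50 mm²); Combining (union): the 2 present regions are separate (no shared area or edge), so areas and boundary lengths simply add and each stays a separate island — area = 378.69 mm². Overall, the cross-section has 2 separate islands. Net area = 378.69 mm².

378.69 mm²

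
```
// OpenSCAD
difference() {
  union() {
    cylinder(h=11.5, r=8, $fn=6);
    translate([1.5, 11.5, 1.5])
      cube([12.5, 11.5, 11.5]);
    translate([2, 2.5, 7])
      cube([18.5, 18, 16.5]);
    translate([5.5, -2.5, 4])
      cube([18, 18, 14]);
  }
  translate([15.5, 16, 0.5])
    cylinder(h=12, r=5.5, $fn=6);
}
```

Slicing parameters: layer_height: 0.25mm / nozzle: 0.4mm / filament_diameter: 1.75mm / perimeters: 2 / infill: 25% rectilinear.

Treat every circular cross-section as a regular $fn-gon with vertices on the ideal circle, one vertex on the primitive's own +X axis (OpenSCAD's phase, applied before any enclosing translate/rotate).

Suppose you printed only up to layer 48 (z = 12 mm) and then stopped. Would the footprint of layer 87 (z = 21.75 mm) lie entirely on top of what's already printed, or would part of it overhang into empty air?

part overhangs

Compare the two slices. At z = 12: the cylinder is not intersected at this z (z outside [0, 11.5]); the cube at (1.5, 11.5) is present — its section is the full 12.5×11.5 rectangle (area 143.75 mm²); the cube at (2, 2.5) is present — its section is the full 18.5×18 rectangle (area 333.00 mm²); the cube at (5.5, -2.5) (footprint 18×18) is included at this height (area 324.00 mm²); Combining (union): the regions partially overlap — summed areas 800.75 mm² minus the doubly-counted overlap 303.00 mm² gives 497.75 mm² — area = 497.75 mm²; the r=5.5 cylinder at (15.5, 16) gives a regular 6-gon of circumradius 5.5 (constant along its height) (area = (6/2)·5.500²·sin(360°/6) = 78.59 mm²); After the difference (first − rest): starting from that combined region (497.75 mm²), the r=5.5 cylinder at (15.5, 16) partially overlaps it — only the 77.06 mm² overlap (of its 78.59 mm²) is removed, clipping the outline — area = 420.69 mm². At z = 21.75: the cylinder is not intersected at this z (z outside [0, 11.5]); the cube at (1.5, 11.5) is not intersected at this z (z outside [1.5, 13]); the 18.5×18 cube at (2, 2.5) contributes its full rectangle (area 333.00 mm²); the cube at (5.5, -2.5) does not reach this height (z outside [4, 18]); Taking the union: only the 18.5×18 cube at (2, 2.5) is present, so the union is just that shape — area = 333.00 mm²; the cylinder at (15.5, 16) is absent (z outside [0.5, 12.5]); After the difference (first − rest): none of the subtracted shapes is present at this height, so that combined region is unchanged — area = 333.00 mm². Checking containment: at z = 21.75 the cross-section extends beyond the z = 12 cross-section by about 76.67 mm².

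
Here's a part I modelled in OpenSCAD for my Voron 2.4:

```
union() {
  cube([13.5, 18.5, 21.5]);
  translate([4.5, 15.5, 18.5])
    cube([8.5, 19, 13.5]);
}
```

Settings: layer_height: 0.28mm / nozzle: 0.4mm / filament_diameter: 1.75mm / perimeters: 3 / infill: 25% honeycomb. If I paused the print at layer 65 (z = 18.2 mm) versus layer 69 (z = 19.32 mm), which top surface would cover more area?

layer 69 (z = 19.32 mm)

Layer 65 (z = 18.2): the cube (footprint 13.5×18.5) is included at this height (area 249.75 mm²); the cube at (4.5, 15.5) is absent (z outside [18.5, 32]); Taking the union: only the 13.5×18.5 cube is present, so the union is just that shape — area = 249.75 mm². So its area = 249.75 mm². Layer 69 (z = 19.32): the cube is present — its section is the full 13.5×18.5 rectangle (area 249.75 mm²); the cube at (4.5, 15.5) (footprint 8.5×19) is included at this height (area 161.50 mm²); Taking the union: the regions partially overlap — summed areas 411.25 mm² minus the doubly-counted overlap 25.50 mm² gives 385.75 mm² — area = 385.75 mm². So its area = 385.75 mm². Layer 69 is larger (385.75 vs 249.75 mm²).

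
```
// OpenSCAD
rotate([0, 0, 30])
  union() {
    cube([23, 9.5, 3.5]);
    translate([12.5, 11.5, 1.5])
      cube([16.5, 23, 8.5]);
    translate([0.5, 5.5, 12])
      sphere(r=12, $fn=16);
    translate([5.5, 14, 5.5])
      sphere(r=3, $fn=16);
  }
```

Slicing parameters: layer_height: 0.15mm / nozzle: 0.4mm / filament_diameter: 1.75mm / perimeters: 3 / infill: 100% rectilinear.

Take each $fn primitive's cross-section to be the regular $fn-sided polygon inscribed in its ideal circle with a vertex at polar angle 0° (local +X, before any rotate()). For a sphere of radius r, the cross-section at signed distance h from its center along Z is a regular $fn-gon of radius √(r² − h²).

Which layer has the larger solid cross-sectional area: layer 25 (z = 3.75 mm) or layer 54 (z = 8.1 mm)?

Layer 25 (z = 3.75): the cube does not reach this height (z outside [0, 3.5]); the 16.5×23 cube at (12.5, 11.5) contributes its full rectangle (area 379.50 mm²); the r=12 sphere at (0.5, 5.5) slices to a regular 16-gon of circumradius 8.714 (√(r²−h²) with h=8.25 from center) (area = (16/2)·8.714²·sin(360°/16) = 232.48 mm²); the r=3 sphere at (5.5, 14) slices to a regular 16-gon of circumradius 2.437 (√(r²−h²) with h=1.75 from center) (area = (16/2)·2.437²·sin(360°/16) = 18.18 mm²); Merging all regions: the regions partially overlap — summed areas 630.16 mm² minus the doubly-counted overlap 3.03 mm² gives 627.13 mm² — area = 627.13 mm²; (rotated 30° about Z; rotation is an isometry so areas/perimeters/island counts are preserved). So its area = 627.13 mm². Layer 54 (z = 8.1): the cube is absent (z outside [0, 3.5]); the 16.5×23 cube at (12.5, 11.5) contributes its full rectangle (area 379.50 mm²); the sphere at (0.5, 5.5): section is a regular 16-gon, circumradius = √(r²−h²) = √(12²−3.9²) = 11.349 (area = (16/2)·11.349²·sin(360°/16) = 394.29 mm²); the sphere at (5.5, 14): section is a regular 16-gon, circumradius = √(r²−h²) = √(3²−2.6²) = 1.497 (area = (16/2)·1.497²·sin(360°/16) = 6.86 mm²); Merging all regions: the regions partially overlap — summed areas 780.64 mm² minus the doubly-counted overlap 6.67 mm² gives 773.97 mm² — area = 773.97 mm²; (whole slice rotated 30° about Z — lengths, areas and connectivity unchanged). So its area = 773.97 mm². Layer 54 is larger (773.97 vs 627.13 mm²).

layer 54 (z = 8.1 mm)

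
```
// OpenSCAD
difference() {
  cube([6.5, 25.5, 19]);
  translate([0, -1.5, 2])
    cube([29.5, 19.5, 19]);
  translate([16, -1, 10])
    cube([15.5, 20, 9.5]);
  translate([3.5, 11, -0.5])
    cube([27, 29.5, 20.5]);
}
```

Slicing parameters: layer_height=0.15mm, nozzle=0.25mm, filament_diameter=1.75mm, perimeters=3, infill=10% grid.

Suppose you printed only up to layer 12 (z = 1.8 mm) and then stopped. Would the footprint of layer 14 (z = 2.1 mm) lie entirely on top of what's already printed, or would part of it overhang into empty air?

Compare the two slices. At z = 1.8: the cube (footprint 6.5×25.5) is included at this height (area 165.75 mm²); the cube at (0, -1.5) is absent (z outside [2, 21]); the cube at (16, -1) is absent (z outside [10, 19.5]); the cube at (3.5, 11) is present — its section is the full 27×29.5 rectangle (area 796.50 mm²); Taking the first minus the rest: starting from the 6.5×25.5 cube (165.75 mm²), the 27×29.5 cube at (3.5, 11) partially overlaps it — only the 43.50 mm² overlap (of its 796.50 mm²) is removed, clipping the outline — area = 122.25 mm². At z = 2.1: the cube is present — its section is the full 6.5×25.5 rectangle (area 165.75 mm²); the cube at (0, -1.5) (footprint 29.5×19.5) is included at this height (area 575.25 mm²); the cube at (16, -1) does not reach this height (z outside [10, 19.5]); the cube at (3.5, 11) is present — its section is the full 27×29.5 rectangle (area 796.50 mm²); After the difference (first − rest): starting from the 6.5×25.5 cube (165.75 mm²), the 29.5×19.5 cube at (0, -1.5) partially overlaps it — only the 117.00 mm² overlap (of its 575.25 mm²) is removed, clipping the outline; the 27×29.5 cube at (3.5, 11) partially overlaps it — only the 22.50 mm² overlap (of its 796.50 mm²) is removed, clipping the outline — area = 26.25 mm². Checking containment: the cross-section at z = 2.1 is a subset of the cross-section at z = 1.8.

entirely on top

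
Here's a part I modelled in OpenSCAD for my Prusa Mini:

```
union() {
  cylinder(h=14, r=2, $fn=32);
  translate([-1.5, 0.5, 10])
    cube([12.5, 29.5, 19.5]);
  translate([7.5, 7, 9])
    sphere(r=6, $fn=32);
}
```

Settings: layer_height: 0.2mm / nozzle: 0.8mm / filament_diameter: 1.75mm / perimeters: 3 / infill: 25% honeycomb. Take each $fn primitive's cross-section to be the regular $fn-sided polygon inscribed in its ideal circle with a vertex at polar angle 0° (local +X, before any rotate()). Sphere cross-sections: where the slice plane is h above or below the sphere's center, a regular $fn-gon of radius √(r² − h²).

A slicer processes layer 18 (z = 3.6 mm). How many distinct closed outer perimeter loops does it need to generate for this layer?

2

At z = 3.6 mm: the r=2 cylinder contributes a regular 32-gon of circumradius 2; the cube at (-1.5, 0.5) is absent (z outside [10, 29.5]); the r=6 sphere at (7.5, 7) slices to a regular 32-gon of circumradius 2.615 (√(r²−h²) with h=5.4 from center); Combining (union): the 2 present regions are separate (no shared area or edge), so areas and boundary lengths simply add and each stays a separate island — 2 connected regions. The result has 2 disconnected regions.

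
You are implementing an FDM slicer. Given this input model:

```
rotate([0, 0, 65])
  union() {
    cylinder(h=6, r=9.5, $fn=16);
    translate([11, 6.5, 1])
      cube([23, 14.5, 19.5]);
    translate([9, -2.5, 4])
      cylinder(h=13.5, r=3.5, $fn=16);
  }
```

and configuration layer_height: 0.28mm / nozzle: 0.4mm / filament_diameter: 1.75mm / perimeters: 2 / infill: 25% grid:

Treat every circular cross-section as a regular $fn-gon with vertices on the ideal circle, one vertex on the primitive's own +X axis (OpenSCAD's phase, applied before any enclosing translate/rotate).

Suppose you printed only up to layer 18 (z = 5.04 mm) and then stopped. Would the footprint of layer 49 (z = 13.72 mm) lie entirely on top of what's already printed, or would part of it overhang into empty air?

Compare the two slices. At z = 5.04: the r=9.5 cylinder contributes a regular 16-gon of circumradius 9.5 (area = (16/2)·9.500²·sin(360°/16) = 276.30 mm²); the 23×14.5 cube at (11, 6.5) contributes its full rectangle (area 333.50 mm²); the cylinder at (9, -2.5): section is a regular 16-gon, circumradius r=3.5 (area = (16/2)·3.500²·sin(360°/16) = 37.50 mm²); Combining (union): the regions partially overlap — summed areas 647.30 mm² minus the doubly-counted overlap 17.55 mm² gives 629.75 mm² — area = 629.75 mm²; (whole slice rotated 65° about Z — lengths, areas and connectivity unchanged). At z = 13.72: the cylinder is absent (z outside [0, 6]); the cube at (11, 6.5) is present — its section is the full 23×14.5 rectangle (area 333.50 mm²); the r=3.5 cylinder at (9, -2.5) contributes a regular 16-gon of circumradius 3.5 (area = (16/2)·3.500²·sin(360°/16) = 37.50 mm²); Combining (union): the 2 present regions are separate (no shared area or edge), so areas and boundary lengths simply add and each stays a separate island — area = 371.00 mm²; (rotated 65° about Z; rotation is an isometry so areas/perimeters/island counts are preserved). Checking containment: the cross-section at z = 13.72 is a subset of the cross-section at z = 5.04.

entirely on top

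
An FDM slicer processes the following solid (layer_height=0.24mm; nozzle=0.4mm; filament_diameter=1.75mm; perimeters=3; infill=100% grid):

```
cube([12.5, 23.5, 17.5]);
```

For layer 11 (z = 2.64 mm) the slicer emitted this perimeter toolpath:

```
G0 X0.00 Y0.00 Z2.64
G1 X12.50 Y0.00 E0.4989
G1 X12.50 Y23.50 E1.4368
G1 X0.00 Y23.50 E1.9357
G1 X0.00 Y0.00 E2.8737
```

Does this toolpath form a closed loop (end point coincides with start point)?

Start point (G0): (0.00, 0.00). End point (last G1): the path returns to the start — closed.

yes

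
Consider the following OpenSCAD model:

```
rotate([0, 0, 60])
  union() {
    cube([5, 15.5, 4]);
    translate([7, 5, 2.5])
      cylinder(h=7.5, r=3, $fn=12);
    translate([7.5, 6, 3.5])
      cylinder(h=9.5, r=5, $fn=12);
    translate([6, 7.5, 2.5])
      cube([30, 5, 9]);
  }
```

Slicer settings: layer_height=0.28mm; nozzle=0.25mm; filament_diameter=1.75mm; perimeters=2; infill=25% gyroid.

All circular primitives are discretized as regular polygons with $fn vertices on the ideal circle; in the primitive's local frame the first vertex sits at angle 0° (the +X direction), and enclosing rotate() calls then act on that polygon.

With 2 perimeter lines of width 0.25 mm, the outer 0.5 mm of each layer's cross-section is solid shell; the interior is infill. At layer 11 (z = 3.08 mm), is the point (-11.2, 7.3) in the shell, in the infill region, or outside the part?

At z = 3.08 mm: the 5×15.5 cube contributes its full rectangle; the r=3 cylinder at (7, 5) contributes a regular 12-gon of circumradius 3; the cylinder at (7.5, 6) is absent (z outside [3.5, 13]); the 30×5 cube at (6, 7.5) contributes its full rectangle; Combining (union): the regions partially overlap (shared area 3.57 mm²), so overlapping operands fuse into one piece — 1 connected region; (whole slice rotated 60° about Z — lengths, areas and connectivity unchanged). Overall, the cross-section is a single solid region. Undo the 60° rotation: the query point maps to (0.722, 13.349) in the un-rotated model frame. The nearest boundary edge runs (0.00, 0.00)→(0.00, 15.50); distance from the point to it = 0.72 mm. The point is inside the cross-section and 0.72 mm from the nearest boundary — more than the 0.5 mm shell width (2 × 0.25), so it's in the infill interior.

infill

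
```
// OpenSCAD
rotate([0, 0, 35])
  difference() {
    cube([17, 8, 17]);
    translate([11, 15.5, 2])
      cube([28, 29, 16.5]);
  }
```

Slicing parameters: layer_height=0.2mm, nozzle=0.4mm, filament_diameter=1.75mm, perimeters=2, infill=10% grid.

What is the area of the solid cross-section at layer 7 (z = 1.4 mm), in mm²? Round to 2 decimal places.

At z = 1.4 mm: the cube (footprint 17×8) is included at this height (area 136.00 mm²); the cube at (11, 15.5) does not reach this height (z outside [2, 18.5]); Subtracting the remaining from the first: none of the subtracted shapes is present at this height, so the 17×8 cube is unchanged — area = 136.00 mm²; (whole slice rotated 35° about Z — lengths, areas and connectivity unchanged). Overall, the cross-section is a single solid region. Net area = 136.00 mm².

136.00 mm²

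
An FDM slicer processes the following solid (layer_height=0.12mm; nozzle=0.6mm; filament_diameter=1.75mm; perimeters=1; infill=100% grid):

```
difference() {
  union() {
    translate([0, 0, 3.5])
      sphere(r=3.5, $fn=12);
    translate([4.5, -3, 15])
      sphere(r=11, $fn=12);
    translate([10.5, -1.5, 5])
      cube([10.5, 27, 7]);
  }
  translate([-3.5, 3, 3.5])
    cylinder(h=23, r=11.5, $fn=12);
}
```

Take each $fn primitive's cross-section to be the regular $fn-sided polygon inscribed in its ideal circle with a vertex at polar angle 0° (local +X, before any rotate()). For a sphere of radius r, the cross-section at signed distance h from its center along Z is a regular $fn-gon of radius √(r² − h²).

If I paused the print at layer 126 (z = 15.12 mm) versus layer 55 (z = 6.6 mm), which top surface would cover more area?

Layer 126 (z = 15.12): the sphere is absent (|z−center|=11.620 > r=3.5); the sphere at (4.5, -3): section is a regular 12-gon, circumradius = √(r²−h²) = √(11²−0.12²) = 10.999 (area = (12/2)·10.999²·sin(360°/12) = 362.96 mm²); the cube at (10.5, -1.5) does not reach this height (z outside [5, 12]); Taking the union: only the r=11 sphere at (4.5, -3) is present, so the union is just that shape — area = 362.96 mm²; the r=11.5 cylinder at (-3.5, 3) contributes a regular 12-gon of circumradius 11.5 (area = (12/2)·11.500²·sin(360°/12) = 396.75 mm²); Subtracting the remaining from the first: starting from that combined region (362.96 mm²), the r=11.5 cylinder at (-3.5, 3) partially overlaps it — only the 167.51 mm² overlap (of its 396.75 mm²) is removed, clipping the outline — area = 195.45 mm². So its area = 195.45 mm². Layer 55 (z = 6.6): the sphere: section is a regular 12-gon, circumradius = √(r²−h²) = √(3.5²−3.1²) = 1.625 (area = (12/2)·1.625²·sin(360°/12) = 7.92 mm²); the r=11 sphere at (4.5, -3) slices to a regular 12-gon of circumradius 7.102 (√(r²−h²) with h=8.4 from center) (area = (12/2)·7.102²·sin(360°/12) = 151.32 mm²); the cube at (10.5, -1.5) is present — its section is the full 10.5×27 rectangle (area 283.50 mm²); Merging all regions: the regions partially overlap — summed areas 442.74 mm² minus the doubly-counted overlap 8.79 mm² gives 433.95 mm² — area = 433.95 mm²; the r=11.5 cylinder at (-3.5, 3) contributes a regular 12-gon of circumradius 11.5 (area = (12/2)·11.500²·sin(360°/12) = 396.75 mm²); Taking the first minus the rest: starting from that combined region (433.95 mm²), the r=11.5 cylinder at (-3.5, 3) partially overlaps it — only the 82.38 mm² overlap (of its 396.75 mm²) is removed, clipping the outline — area = 351.56 mm². So its area = 351.56 mm². Layer 55 is larger (351.56 vs 195.45 mm²).

layer 55 (z = 6.6 mm)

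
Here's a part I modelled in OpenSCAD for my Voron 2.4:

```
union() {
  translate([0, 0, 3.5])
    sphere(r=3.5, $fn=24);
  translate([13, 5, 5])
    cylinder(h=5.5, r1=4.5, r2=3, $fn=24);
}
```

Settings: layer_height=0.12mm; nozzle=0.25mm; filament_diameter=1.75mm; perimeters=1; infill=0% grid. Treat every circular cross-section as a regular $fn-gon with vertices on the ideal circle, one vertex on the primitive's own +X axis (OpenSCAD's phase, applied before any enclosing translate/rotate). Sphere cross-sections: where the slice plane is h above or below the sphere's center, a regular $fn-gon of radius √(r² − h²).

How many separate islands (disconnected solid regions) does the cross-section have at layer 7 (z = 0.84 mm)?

At z = 0.84 mm: the sphere: section is a regular 24-gon, circumradius = √(r²−h²) = √(3.5²−2.66²) = 2.275; the cone at (13, 5) does not reach this height (z outside [5, 10.5]); Combining (union): only the r=3.5 sphere is present, so the union is just that shape — 1 connected region. Overall, the cross-section is a single solid region. Island count = 1.

1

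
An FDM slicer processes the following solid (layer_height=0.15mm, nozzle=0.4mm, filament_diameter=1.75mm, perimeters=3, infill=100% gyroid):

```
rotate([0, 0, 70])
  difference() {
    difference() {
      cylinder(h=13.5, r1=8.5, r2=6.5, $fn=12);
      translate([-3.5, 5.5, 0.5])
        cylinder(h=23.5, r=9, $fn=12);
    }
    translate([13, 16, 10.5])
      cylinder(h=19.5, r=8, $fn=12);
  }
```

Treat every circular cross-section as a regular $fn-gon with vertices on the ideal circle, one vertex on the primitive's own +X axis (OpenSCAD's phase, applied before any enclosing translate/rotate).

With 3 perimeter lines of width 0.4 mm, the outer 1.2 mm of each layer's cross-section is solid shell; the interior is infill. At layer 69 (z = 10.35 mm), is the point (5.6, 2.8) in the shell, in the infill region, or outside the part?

shell

At z = 10.35 mm: the cone contributes a regular 12-gon of circumradius 6.967 (interpolated between r1=8.5 and r2=6.5 at t=0.767); the r=9 cylinder at (-3.5, 5.5) contributes a regular 12-gon of circumradius 9; Taking the first minus the rest: starting from the cone, the r=9 cylinder at (-3.5, 5.5) partially overlaps it — only the 90.23 mm² overlap (of its 243.00 mm²) is removed, clipping the outline — 1 connected region; the cylinder at (13, 16) is not intersected at this z (z outside [10.5, 30]); Subtracting the remaining from the first: none of the subtracted shapes is present at this height, so that combined region is unchanged — 1 connected region; (whole slice rotated 70° about Z — lengths, areas and connectivity unchanged). Overall, the cross-section is a single solid region. Undo the 70° rotation: the query point maps to (4.546, -4.305) in the un-rotated model frame. The nearest boundary edge runs (6.03, -3.48)→(3.48, -6.03); distance from the point to it = 0.47 mm. The point is inside the cross-section, 0.47 mm from the nearest boundary — within the 1.2 mm shell band (3 × 0.4).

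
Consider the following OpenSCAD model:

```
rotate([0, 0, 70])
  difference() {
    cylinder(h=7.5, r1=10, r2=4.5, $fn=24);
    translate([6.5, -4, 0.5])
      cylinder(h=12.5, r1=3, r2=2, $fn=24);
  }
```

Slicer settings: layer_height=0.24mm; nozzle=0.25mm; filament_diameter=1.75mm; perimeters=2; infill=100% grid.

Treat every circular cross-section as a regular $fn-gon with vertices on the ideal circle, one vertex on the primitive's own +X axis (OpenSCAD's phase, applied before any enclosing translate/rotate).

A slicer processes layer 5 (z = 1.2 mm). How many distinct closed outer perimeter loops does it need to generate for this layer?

1

At z = 1.2 mm: the cone (r1=10→r2=4.5) has section circumradius 9.120 here — a regular 24-gon; the cone at (6.5, -4) contributes a regular 24-gon of circumradius 2.944 (interpolated between r1=3 and r2=2 at t=0.056); Subtracting the remaining from the first: starting from the cone, the cone at (6.5, -4) partially overlaps it — only the 20.84 mm² overlap (of its 26.92 mm²) is removed, clipping the outline — 1 connected region; (rotated 70° about Z; rotation is an isometry so areas/perimeters/island counts are preserved). The result has 1 disconnected region.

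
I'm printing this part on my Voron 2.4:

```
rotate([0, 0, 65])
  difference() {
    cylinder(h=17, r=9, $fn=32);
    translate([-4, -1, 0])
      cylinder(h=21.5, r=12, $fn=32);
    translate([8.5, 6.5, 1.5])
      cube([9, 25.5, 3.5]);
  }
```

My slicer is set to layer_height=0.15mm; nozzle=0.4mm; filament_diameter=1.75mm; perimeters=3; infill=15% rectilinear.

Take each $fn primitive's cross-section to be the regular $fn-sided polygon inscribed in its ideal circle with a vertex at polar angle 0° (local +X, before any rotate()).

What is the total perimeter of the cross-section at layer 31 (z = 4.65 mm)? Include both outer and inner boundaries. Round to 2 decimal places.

31.49 mm

At z = 4.65 mm: the r=9 cylinder contributes a regular 32-gon of circumradius 9 (perimeter = 2·32·9.000·sin(180°/32) = 56.46 mm); the cylinder at (-4, -1): section is a regular 32-gon, circumradius r=12 (perimeter = 2·32·12.000·sin(180°/32) = 75.28 mm); the cube at (8.5, 6.5) (footprint 9×25.5) is included at this height (perimeter 69.00 mm); Taking the first minus the rest: starting from the r=9 cylinder, the r=12 cylinder at (-4, -1) partially overlaps it — only the 241.13 mm² overlap (of its 449.49 mm²) is removed, clipping the outline; the 9×25.5 cube at (8.5, 6.5) misses the remaining region (no effect) — boundary = 31.49 mm; (whole slice rotated 65° about Z — lengths, areas and connectivity unchanged). Overall, the cross-section is a single solid region. Total boundary length (outer) = 31.49 mm.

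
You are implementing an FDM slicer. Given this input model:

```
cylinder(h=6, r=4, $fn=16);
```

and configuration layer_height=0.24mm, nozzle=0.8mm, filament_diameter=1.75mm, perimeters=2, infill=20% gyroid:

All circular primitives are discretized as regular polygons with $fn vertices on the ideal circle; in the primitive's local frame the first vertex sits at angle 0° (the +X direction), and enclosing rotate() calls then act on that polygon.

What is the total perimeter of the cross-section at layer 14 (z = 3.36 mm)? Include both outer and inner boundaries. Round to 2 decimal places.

At z = 3.36 mm: the r=4 cylinder contributes a regular 16-gon of circumradius 4 (perimeter = 2·16·4.000·sin(180°/16) = 24.97 mm). Overall, the cross-section is a single solid region. Total boundary length (outer) = 24.97 mm.

24.97 mm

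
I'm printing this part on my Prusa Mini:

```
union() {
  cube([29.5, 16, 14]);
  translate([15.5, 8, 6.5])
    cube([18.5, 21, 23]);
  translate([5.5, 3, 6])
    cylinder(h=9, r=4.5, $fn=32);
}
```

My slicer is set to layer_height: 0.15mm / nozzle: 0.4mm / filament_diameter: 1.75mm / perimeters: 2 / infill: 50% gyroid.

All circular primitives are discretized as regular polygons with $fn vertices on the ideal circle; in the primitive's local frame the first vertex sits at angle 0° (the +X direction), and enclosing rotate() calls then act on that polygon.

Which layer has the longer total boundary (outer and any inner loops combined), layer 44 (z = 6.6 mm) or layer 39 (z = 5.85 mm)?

Layer 44 (z = 6.6): the 29.5×16 cube contributes its full rectangle (perimeter 91.00 mm); the 18.5×21 cube at (15.5, 8) contributes its full rectangle (perimeter 79.00 mm); the cylinder at (5.5, 3): section is a regular 32-gon, circumradius r=4.5 (perimeter = 2·32·4.500·sin(180°/32) = 28.23 mm); Combining (union): the regions partially overlap (shared area 168.35 mm²), so the edge portions inside another operand are dropped and the merged outline is re-measured after clipping — boundary = 126.87 mm. So its perimeter = 126.87 mm. Layer 39 (z = 5.85): the cube is present — its section is the full 29.5×16 rectangle (perimeter 91.00 mm); the cube at (15.5, 8) is absent (z outside [6.5, 29.5]); the cylinder at (5.5, 3) does not reach this height (z outside [6, 15]); Combining (union): only the 29.5×16 cube is present, so the union is just that shape — boundary = 91.00 mm. So its perimeter = 91.00 mm. Layer 44 is larger (126.87 vs 91.00 mm).

layer 44 (z = 6.6 mm)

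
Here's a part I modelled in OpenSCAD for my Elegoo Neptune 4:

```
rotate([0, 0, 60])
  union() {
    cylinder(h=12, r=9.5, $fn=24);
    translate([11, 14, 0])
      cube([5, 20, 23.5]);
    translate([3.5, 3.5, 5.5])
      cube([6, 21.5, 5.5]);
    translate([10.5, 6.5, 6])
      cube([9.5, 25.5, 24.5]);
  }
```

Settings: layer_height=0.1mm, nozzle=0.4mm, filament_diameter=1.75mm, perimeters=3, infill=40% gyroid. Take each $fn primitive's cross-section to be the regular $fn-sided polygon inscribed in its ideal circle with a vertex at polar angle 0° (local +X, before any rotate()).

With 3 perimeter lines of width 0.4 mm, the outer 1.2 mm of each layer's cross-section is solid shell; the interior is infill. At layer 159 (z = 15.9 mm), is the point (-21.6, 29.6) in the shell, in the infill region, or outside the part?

shell

At z = 15.9 mm: the cylinder is not intersected at this z (z outside [0, 12]); the cube at (11, 14) is present — its section is the full 5×20 rectangle; the cube at (3.5, 3.5) does not reach this height (z outside [5.5, 11]); the cube at (10.5, 6.5) is present — its section is the full 9.5×25.5 rectangle; Combining (union): the regions partially overlap (shared area 90.00 mm²), so overlapping operands fuse into one piece — 1 connected region; (rotated 60° about Z; rotation is an isometry so areas/perimeters/island counts are preserved). Overall, the cross-section is a single solid region. Undo the 60° rotation: the query point maps to (14.834, 33.506) in the un-rotated model frame. The nearest boundary edge runs (11.00, 34.00)→(16.00, 34.00); distance from the point to it = 0.49 mm. The point is inside the cross-section, 0.49 mm from the nearest boundary — within the 1.2 mm shell band (3 × 0.4).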